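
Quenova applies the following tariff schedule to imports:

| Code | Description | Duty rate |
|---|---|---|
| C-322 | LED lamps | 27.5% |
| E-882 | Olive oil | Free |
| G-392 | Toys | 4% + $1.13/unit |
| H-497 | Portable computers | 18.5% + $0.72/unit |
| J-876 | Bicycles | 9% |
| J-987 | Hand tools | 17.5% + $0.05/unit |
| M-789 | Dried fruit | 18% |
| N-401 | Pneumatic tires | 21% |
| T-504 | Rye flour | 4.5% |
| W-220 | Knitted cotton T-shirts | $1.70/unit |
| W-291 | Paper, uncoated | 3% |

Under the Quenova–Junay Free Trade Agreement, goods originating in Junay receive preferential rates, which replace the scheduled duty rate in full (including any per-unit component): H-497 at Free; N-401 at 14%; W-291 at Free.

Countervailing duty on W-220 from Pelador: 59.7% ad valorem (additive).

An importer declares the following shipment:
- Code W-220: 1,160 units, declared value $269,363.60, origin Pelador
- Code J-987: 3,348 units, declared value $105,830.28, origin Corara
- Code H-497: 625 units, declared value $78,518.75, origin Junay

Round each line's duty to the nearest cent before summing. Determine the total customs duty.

Line 1 (W-220, Pelador, 1,160 units, $269,363.60):
Base rate for W-220 is $1.70/unit.
Additional duty on W-220 from Pelador: +59.7% ad valorem. Applied ad valorem rate = 59.7%.
Duty = $269,363.60 × 59.7% + 1,160 × $1.70 = $162,782.07.
Line 2 (J-987, Corara, 3,348 units, $105,830.28):
Base rate for J-987 is 17.5% + $0.05/unit.
Duty = $105,830.28 × 17.5% + 3,348 × $0.05 = $18,687.70.
Line 3 (H-497, Junay, 625 units, $78,518.75):
Base rate for H-497 is 18.5% + $0.72/unit.
Origin Junay qualifies under the Quenova–Junay agreement and H-497 is covered: preferential rate Free applies instead.
Duty = $78,518.75 × 0% = $0.00.
Total = $162,782.07 + $18,687.70 + $0.00 = $181,469.77.

$181,469.77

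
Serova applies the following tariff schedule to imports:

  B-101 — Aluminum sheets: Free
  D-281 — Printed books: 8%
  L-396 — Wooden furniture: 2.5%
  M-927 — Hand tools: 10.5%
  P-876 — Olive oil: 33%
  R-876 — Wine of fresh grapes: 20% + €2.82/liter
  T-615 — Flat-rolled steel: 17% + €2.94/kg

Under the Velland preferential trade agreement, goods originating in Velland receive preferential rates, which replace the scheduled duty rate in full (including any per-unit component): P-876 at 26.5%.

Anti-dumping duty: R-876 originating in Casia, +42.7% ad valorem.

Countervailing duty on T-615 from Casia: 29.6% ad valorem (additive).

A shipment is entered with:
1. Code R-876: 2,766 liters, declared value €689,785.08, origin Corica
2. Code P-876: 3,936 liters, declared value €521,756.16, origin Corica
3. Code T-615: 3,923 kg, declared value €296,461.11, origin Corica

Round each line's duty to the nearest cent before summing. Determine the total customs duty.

€379,868.68

Line 1 (R-876, Corica, 2,766 liters, €689,785.08):
Base rate for R-876 is 20% + €2.82/liter.
The additional-duty order on R-876 targets Casia, not Corica; it does not apply.
Duty = €689,785.08 × 20% + 2,766 × €2.82 = €145,757.14.
Line 2 (P-876, Corica, 3,936 liters, €521,756.16):
Base rate for P-876 is 33%.
P-876 has an FTA preferential rate, but origin Corica is not Velland; base rate stands.
Duty = €521,756.16 × 33% = €172,179.53.
Line 3 (T-615, Corica, 3,923 kg, €296,461.11):
Base rate for T-615 is 17% + €2.94/kg.
The additional-duty order on T-615 targets Casia, not Corica; it does not apply.
Duty = €296,461.11 × 17% + 3,923 × €2.94 = €61,932.01.
Total = €145,757.14 + €172,179.53 + €61,932.01 = €379,868.68.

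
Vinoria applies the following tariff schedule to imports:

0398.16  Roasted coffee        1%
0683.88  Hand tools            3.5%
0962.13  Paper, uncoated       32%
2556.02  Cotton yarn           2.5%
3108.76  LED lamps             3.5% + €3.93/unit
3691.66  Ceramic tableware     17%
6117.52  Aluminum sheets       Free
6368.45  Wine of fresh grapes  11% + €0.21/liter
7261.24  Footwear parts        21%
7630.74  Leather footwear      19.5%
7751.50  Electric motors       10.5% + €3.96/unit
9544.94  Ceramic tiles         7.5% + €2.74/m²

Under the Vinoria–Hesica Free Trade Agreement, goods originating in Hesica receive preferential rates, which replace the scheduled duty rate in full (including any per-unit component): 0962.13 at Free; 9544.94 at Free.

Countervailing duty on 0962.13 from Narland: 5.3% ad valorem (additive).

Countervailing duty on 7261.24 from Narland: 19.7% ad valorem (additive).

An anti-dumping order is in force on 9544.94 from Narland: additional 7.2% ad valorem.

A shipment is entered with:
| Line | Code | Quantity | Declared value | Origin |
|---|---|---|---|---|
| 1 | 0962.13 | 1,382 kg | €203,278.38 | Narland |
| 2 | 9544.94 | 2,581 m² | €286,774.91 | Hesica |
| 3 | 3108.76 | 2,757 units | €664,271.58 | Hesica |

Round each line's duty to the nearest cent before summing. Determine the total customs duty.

€109,907.36

Line 1 (0962.13, Narland, 1,382 kg, €203,278.38):
Base rate for 0962.13 is 32%.
0962.13 has an FTA preferential rate, but origin Narland is not Hesica; base rate stands.
Additional duty on 0962.13 from Narland: +5.3%. Applied ad valorem rate: 32% + 5.3% = 37.3%.
Duty = €203,278.38 × 37.3% = €75,822.84.
Line 2 (9544.94, Hesica, 2,581 m², €286,774.91):
Base rate for 9544.94 is 7.5% + €2.74/m².
Origin Hesica qualifies under the Vinoria–Hesica agreement and 9544.94 is covered: preferential rate Free applies instead.
The additional-duty order on 9544.94 targets Narland, not Hesica; it does not apply.
Duty = €286,774.91 × 0% = €0.00.
Line 3 (3108.76, Hesica, 2,757 units, €664,271.58):
Base rate for 3108.76 is 3.5% + €3.93/unit.
Origin Hesica is the FTA partner but 3108.76 is not on the preference list; base rate stands.
Duty = €664,271.58 × 3.5% + 2,757 × €3.93 = €34,084.52.
Total = €75,822.84 + €0.00 + €34,084.52 = €109,907.36.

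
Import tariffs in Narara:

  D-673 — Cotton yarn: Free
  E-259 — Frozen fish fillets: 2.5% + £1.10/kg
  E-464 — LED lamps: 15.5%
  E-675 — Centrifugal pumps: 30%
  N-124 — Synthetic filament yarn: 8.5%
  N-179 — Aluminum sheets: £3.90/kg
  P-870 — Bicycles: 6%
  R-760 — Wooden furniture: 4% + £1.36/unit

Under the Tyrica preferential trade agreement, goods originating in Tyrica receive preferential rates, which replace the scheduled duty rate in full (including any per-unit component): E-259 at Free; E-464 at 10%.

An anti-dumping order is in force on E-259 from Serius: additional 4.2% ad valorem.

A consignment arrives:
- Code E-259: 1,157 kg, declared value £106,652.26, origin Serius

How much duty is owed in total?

£8,418.40

Line 1 (E-259, Serius, 1,157 kg, £106,652.26):
Base rate for E-259 is 2.5% + £1.10/kg.
E-259 has an FTA preferential rate, but origin Serius is not Tyrica; base rate stands.
Additional duty on E-259 from Serius: +4.2%. Applied ad valorem rate: 2.5% + 4.2% = 6.7%.
Duty = £106,652.26 × 6.7% + 1,157 × £1.10 = £8,418.40.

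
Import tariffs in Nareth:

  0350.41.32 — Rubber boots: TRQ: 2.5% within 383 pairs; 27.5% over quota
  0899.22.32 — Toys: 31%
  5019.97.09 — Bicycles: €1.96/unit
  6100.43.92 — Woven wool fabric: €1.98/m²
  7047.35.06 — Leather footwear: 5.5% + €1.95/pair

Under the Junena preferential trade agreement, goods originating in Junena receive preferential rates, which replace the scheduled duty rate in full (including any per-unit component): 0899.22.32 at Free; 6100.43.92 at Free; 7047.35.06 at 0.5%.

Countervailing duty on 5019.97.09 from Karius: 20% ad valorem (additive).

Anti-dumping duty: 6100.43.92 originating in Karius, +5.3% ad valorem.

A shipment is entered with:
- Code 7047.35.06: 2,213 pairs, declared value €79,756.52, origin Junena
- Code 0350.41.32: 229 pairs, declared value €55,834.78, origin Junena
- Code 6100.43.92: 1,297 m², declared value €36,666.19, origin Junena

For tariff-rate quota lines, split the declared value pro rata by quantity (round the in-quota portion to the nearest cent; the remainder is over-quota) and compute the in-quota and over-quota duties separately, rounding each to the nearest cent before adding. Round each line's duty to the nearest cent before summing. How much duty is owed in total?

Line 1 (7047.35.06, Junena, 2,213 pairs, €79,756.52):
Base rate for 7047.35.06 is 5.5% + €1.95/pair.
Origin Junena qualifies under the Nareth–Junena agreement and 7047.35.06 is covered: preferential rate 0.5% applies instead.
Duty = €79,756.52 × 0.5% = €398.78.
Line 2 (0350.41.32, Junena, 229 pairs, €55,834.78):
Code 0350.41.32 is under a tariff-rate quota (threshold 383 pairs). Quantity 229 pairs is within the quota, so the in-quota rate 2.5% applies to the full value.
Duty = €55,834.78 × 2.5% = €1,395.87.
Line 3 (6100.43.92, Junena, 1,297 m², €36,666.19):
Base rate for 6100.43.92 is €1.98/m².
Origin Junena qualifies under the Nareth–Junena agreement and 6100.43.92 is covered: preferential rate Free applies instead.
The additional-duty order on 6100.43.92 targets Karius, not Junena; it does not apply.
Duty = €36,666.19 × 0% = €0.00.
Total = €398.78 + €1,395.87 + €0.00 = €1,794.65.

€1,794.65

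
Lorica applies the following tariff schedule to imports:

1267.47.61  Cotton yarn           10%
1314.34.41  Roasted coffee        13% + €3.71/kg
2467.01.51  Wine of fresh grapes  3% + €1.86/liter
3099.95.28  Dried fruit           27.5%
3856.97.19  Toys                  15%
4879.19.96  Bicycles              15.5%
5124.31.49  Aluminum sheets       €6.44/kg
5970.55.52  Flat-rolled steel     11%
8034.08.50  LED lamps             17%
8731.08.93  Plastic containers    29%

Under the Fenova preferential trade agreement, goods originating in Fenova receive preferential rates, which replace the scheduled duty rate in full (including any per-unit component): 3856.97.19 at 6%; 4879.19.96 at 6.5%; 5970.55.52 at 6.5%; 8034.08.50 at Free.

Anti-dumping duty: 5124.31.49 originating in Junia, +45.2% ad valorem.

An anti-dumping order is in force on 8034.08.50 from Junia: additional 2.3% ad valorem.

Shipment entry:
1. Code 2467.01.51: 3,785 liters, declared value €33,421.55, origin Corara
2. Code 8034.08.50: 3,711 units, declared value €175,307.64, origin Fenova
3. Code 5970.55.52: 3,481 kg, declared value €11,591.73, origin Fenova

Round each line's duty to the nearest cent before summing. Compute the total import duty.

Line 1 (2467.01.51, Corara, 3,785 liters, €33,421.55):
Base rate for 2467.01.51 is 3% + €1.86/liter.
Duty = €33,421.55 × 3% + 3,785 × €1.86 = €8,042.75.
Line 2 (8034.08.50, Fenova, 3,711 units, €175,307.64):
Base rate for 8034.08.50 is 17%.
Origin Fenova qualifies under the Lorica–Fenova agreement and 8034.08.50 is covered: preferential rate Free applies instead.
The additional-duty order on 8034.08.50 targets Junia, not Fenova; it does not apply.
Duty = €175,307.64 × 0% = €0.00.
Line 3 (5970.55.52, Fenova, 3,481 kg, €11,591.73):
Base rate for 5970.55.52 is 11%.
Origin Fenova qualifies under the Lorica–Fenova agreement and 5970.55.52 is covered: preferential rate 6.5% applies instead.
Duty = €11,591.73 × 6.5% = €753.46.
Total = €8,042.75 + €0.00 + €753.46 = €8,796.21.

€8,796.21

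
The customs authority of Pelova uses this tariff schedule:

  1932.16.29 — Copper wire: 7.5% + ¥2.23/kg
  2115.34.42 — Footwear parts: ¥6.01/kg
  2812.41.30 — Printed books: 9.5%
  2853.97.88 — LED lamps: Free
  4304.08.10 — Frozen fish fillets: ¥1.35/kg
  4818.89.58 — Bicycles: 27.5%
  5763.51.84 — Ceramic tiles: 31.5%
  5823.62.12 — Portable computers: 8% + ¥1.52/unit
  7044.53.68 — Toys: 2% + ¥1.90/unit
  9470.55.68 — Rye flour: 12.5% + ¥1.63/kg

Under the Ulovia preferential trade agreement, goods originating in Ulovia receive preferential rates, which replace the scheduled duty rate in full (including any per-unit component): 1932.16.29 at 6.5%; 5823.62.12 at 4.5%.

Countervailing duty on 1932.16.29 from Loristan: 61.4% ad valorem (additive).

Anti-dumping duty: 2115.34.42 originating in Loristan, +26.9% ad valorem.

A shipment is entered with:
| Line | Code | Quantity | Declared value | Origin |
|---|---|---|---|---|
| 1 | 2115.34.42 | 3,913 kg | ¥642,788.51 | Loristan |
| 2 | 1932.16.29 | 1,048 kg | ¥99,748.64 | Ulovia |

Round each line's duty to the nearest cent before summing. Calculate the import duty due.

¥202,910.90

Line 1 (2115.34.42, Loristan, 3,913 kg, ¥642,788.51):
Base rate for 2115.34.42 is ¥6.01/kg.
Additional duty on 2115.34.42 from Loristan: +26.9% ad valorem. Applied ad valorem rate = 26.9%.
Duty = ¥642,788.51 × 26.9% + 3,913 × ¥6.01 = ¥196,427.24.
Line 2 (1932.16.29, Ulovia, 1,048 kg, ¥99,748.64):
Base rate for 1932.16.29 is 7.5% + ¥2.23/kg.
Origin Ulovia qualifies under the Pelova–Ulovia agreement and 1932.16.29 is covered: preferential rate 6.5% applies instead.
The additional-duty order on 1932.16.29 targets Loristan, not Ulovia; it does not apply.
Duty = ¥99,748.64 × 6.5% = ¥6,483.66.
Total = ¥196,427.24 + ¥6,483.66 = ¥202,910.90.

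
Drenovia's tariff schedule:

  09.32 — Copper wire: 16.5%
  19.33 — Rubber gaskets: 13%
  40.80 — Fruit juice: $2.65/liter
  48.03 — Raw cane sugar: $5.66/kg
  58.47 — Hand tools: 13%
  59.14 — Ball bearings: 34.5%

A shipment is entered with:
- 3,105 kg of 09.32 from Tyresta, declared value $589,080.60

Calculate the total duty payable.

Line 1 (09.32, Tyresta, 3,105 kg, $589,080.60):
Base rate for 09.32 is 16.5%.
Duty = $589,080.60 × 16.5% = $97,198.30.

$97,198.30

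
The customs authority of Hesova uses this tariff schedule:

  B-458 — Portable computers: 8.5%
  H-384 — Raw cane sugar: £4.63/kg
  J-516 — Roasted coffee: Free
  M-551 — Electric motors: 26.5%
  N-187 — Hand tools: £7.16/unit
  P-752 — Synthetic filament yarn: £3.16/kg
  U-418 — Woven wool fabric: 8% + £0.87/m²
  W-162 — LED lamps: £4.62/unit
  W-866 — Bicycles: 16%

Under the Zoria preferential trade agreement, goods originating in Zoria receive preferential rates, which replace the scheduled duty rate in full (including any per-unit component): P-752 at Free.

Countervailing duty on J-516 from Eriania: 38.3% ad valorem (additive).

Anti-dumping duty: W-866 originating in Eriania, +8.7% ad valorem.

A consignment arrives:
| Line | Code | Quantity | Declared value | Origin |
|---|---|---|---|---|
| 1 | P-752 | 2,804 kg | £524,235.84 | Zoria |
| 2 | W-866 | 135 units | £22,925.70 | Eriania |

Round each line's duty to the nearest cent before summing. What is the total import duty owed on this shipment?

£5,662.65

Line 1 (P-752, Zoria, 2,804 kg, £524,235.84):
Base rate for P-752 is £3.16/kg.
Origin Zoria qualifies under the Hesova–Zoria agreement and P-752 is covered: preferential rate Free applies instead.
Duty = £524,235.84 × 0% = £0.00.
Line 2 (W-866, Eriania, 135 units, £22,925.70):
Base rate for W-866 is 16%.
Additional duty on W-866 from Eriania: +8.7%. Applied ad valorem rate: 16% + 8.7% = 24.7%.
Duty = £22,925.70 × 24.7% = £5,662.65.
Total = £0.00 + £5,662.65 = £5,662.65.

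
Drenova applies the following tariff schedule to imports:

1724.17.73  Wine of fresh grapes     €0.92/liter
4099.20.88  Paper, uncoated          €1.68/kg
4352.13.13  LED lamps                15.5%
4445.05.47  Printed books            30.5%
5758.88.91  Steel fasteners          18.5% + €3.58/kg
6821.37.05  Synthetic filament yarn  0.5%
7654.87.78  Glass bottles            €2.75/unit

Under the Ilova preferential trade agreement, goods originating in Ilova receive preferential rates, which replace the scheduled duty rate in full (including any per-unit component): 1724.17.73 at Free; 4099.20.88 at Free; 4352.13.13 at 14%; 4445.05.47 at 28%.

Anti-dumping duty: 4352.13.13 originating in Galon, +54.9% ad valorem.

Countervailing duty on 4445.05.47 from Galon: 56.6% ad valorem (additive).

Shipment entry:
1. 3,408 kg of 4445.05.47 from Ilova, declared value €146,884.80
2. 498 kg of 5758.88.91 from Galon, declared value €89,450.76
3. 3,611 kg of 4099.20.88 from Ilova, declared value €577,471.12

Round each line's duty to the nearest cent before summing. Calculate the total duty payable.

Line 1 (4445.05.47, Ilova, 3,408 kg, €146,884.80):
Base rate for 4445.05.47 is 30.5%.
Origin Ilova qualifies under the Drenova–Ilova agreement and 4445.05.47 is covered: preferential rate 28% applies instead.
The additional-duty order on 4445.05.47 targets Galon, not Ilova; it does not apply.
Duty = €146,884.80 × 28% = €41,127.74.
Line 2 (5758.88.91, Galon, 498 kg, €89,450.76):
Base rate for 5758.88.91 is 18.5% + €3.58/kg.
Duty = €89,450.76 × 18.5% + 498 × €3.58 = €18,331.23.
Line 3 (4099.20.88, Ilova, 3,611 kg, €577,471.12):
Base rate for 4099.20.88 is €1.68/kg.
Origin Ilova qualifies under the Drenova–Ilova agreement and 4099.20.88 is covered: preferential rate Free applies instead.
Duty = €577,471.12 × 0% = €0.00.
Total = €41,127.74 + €18,331.23 + €0.00 = €59,458.97.

€59,458.97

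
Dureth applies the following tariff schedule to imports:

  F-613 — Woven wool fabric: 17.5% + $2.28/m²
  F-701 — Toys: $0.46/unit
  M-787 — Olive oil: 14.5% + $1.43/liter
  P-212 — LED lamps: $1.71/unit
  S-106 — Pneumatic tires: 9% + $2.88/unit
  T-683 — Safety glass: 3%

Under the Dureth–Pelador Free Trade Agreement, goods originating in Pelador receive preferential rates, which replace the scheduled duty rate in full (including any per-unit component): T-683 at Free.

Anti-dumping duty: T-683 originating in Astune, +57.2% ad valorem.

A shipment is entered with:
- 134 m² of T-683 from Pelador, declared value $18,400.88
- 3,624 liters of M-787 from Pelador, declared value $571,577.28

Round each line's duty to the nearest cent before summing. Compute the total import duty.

$88,061.03

Line 1 (T-683, Pelador, 134 m², $18,400.88):
Base rate for T-683 is 3%.
Origin Pelador qualifies under the Dureth–Pelador agreement and T-683 is covered: preferential rate Free applies instead.
The additional-duty order on T-683 targets Astune, not Pelador; it does not apply.
Duty = $18,400.88 × 0% = $0.00.
Line 2 (M-787, Pelador, 3,624 liters, $571,577.28):
Base rate for M-787 is 14.5% + $1.43/liter.
Origin Pelador is the FTA partner but M-787 is not on the preference list; base rate stands.
Duty = $571,577.28 × 14.5% + 3,624 × $1.43 = $88,061.03.
Total = $0.00 + $88,061.03 = $88,061.03.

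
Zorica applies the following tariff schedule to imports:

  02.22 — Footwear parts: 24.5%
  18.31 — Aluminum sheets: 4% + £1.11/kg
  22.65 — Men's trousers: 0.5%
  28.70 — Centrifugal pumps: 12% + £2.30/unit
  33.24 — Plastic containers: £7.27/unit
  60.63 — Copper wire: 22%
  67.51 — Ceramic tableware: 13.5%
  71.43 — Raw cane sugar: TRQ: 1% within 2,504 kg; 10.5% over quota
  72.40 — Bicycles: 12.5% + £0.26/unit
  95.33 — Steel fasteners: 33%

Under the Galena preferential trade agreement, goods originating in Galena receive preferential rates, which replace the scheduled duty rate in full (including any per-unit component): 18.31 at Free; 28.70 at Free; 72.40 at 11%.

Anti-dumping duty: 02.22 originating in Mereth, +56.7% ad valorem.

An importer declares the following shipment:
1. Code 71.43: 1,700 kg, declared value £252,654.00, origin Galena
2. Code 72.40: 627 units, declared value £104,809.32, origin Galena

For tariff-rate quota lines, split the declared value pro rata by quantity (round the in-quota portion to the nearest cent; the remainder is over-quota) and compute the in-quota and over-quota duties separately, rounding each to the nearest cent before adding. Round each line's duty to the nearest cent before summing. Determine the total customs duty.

£14,055.57

Line 1 (71.43, Galena, 1,700 kg, £252,654.00):
Code 71.43 is under a tariff-rate quota (threshold 2,504 kg). Quantity 1,700 kg is within the quota, so the in-quota rate 1% applies to the full value.
Duty = £252,654.00 × 1% = £2,526.54.
Line 2 (72.40, Galena, 627 units, £104,809.32):
Base rate for 72.40 is 12.5% + £0.26/unit.
Origin Galena qualifies under the Zorica–Galena agreement and 72.40 is covered: preferential rate 11% applies instead.
Duty = £104,809.32 × 11% = £11,529.03.
Total = £2,526.54 + £11,529.03 = £14,055.57.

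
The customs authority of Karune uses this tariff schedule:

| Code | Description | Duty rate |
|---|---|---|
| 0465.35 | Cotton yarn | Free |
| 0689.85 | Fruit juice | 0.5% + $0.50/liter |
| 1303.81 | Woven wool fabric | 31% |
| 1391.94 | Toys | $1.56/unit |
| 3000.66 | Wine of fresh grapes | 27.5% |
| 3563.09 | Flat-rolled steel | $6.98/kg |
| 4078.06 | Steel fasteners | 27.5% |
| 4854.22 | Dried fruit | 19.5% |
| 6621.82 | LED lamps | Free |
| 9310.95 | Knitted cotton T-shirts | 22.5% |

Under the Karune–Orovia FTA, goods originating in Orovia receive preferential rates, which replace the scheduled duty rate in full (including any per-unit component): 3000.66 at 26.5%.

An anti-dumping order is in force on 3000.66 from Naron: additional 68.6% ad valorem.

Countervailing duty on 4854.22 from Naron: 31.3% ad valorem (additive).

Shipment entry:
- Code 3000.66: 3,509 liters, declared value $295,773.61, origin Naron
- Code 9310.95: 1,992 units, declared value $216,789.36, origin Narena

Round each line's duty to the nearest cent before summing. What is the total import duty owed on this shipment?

$333,016.05

Line 1 (3000.66, Naron, 3,509 liters, $295,773.61):
Base rate for 3000.66 is 27.5%.
3000.66 has an FTA preferential rate, but origin Naron is not Orovia; base rate stands.
Additional duty on 3000.66 from Naron: +68.6%. Applied ad valorem rate: 27.5% + 68.6% = 96.1%.
Duty = $295,773.61 × 96.1% = $284,238.44.
Line 2 (9310.95, Narena, 1,992 units, $216,789.36):
Base rate for 9310.95 is 22.5%.
Duty = $216,789.36 × 22.5% = $48,777.61.
Total = $284,238.44 + $48,777.61 = $333,016.05.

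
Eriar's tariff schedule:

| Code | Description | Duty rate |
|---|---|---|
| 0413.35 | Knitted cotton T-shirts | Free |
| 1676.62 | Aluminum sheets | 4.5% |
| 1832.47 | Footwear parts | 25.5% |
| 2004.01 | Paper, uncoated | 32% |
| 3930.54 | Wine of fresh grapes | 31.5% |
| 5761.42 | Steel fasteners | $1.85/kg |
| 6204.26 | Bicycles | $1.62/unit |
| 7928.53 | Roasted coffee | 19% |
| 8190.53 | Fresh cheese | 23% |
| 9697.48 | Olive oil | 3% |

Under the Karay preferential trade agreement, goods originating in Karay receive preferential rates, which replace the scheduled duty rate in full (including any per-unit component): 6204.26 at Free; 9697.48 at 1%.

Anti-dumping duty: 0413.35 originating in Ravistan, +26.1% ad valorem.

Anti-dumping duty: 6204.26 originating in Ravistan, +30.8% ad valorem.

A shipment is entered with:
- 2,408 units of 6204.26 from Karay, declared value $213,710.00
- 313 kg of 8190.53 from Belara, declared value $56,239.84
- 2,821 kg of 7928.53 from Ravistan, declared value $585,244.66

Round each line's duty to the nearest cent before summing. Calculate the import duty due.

Line 1 (6204.26, Karay, 2,408 units, $213,710.00):
Base rate for 6204.26 is $1.62/unit.
Origin Karay qualifies under the Eriar–Karay agreement and 6204.26 is covered: preferential rate Free applies instead.
The additional-duty order on 6204.26 targets Ravistan, not Karay; it does not apply.
Duty = $213,710.00 × 0% = $0.00.
Line 2 (8190.53, Belara, 313 kg, $56,239.84):
Base rate for 8190.53 is 23%.
Duty = $56,239.84 × 23% = $12,935.16.
Line 3 (7928.53, Ravistan, 2,821 kg, $585,244.66):
Base rate for 7928.53 is 19%.
Duty = $585,244.66 × 19% = $111,196.49.
Total = $0.00 + $12,935.16 + $111,196.49 = $124,131.65.

$124,131.65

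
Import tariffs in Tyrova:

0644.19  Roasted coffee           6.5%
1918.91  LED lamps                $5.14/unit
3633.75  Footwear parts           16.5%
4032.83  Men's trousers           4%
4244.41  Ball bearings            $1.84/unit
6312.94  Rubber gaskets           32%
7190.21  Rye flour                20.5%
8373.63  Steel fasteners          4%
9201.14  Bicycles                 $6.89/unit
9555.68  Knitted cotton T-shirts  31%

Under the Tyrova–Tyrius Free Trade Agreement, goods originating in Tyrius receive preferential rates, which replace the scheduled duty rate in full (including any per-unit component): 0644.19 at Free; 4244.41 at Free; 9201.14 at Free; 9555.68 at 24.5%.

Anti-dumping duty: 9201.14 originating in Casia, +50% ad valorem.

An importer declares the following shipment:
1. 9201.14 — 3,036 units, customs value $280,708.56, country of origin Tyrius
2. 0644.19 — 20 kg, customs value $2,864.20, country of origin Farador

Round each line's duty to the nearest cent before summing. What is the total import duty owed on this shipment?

Line 1 (9201.14, Tyrius, 3,036 units, $280,708.56):
Base rate for 9201.14 is $6.89/unit.
Origin Tyrius qualifies under the Tyrova–Tyrius agreement and 9201.14 is covered: preferential rate Free applies instead.
The additional-duty order on 9201.14 targets Casia, not Tyrius; it does not apply.
Duty = $280,708.56 × 0% = $0.00.
Line 2 (0644.19, Farador, 20 kg, $2,864.20):
Base rate for 0644.19 is 6.5%.
0644.19 has an FTA preferential rate, but origin Farador is not Tyrius; base rate stands.
Duty = $2,864.20 × 6.5% = $186.17.
Total = $0.00 + $186.17 = $186.17.

$186.17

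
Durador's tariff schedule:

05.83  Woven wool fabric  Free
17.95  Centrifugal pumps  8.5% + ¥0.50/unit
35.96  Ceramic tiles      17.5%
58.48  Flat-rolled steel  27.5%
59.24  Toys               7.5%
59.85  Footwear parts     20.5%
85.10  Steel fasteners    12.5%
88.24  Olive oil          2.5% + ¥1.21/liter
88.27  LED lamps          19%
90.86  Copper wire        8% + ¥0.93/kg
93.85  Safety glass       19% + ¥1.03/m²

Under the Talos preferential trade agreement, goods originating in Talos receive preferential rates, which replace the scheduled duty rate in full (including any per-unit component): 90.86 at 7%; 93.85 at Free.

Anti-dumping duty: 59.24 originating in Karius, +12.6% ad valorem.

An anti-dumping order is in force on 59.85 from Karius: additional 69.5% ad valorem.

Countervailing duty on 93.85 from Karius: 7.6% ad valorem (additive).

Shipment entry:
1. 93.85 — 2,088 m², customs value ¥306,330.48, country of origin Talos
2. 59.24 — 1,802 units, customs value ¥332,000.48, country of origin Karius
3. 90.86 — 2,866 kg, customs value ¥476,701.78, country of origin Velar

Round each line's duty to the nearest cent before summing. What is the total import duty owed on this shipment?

Line 1 (93.85, Talos, 2,088 m², ¥306,330.48):
Base rate for 93.85 is 19% + ¥1.03/m².
Origin Talos qualifies under the Durador–Talos agreement and 93.85 is covered: preferential rate Free applies instead.
The additional-duty order on 93.85 targets Karius, not Talos; it does not apply.
Duty = ¥306,330.48 × 0% = ¥0.00.
Line 2 (59.24, Karius, 1,802 units, ¥332,000.48):
Base rate for 59.24 is 7.5%.
Additional duty on 59.24 from Karius: +12.6%. Applied ad valorem rate: 7.5% + 12.6% = 20.1%.
Duty = ¥332,000.48 × 20.1% = ¥66,732.10.
Line 3 (90.86, Velar, 2,866 kg, ¥476,701.78):
Base rate for 90.86 is 8% + ¥0.93/kg.
90.86 has an FTA preferential rate, but origin Velar is not Talos; base rate stands.
Duty = ¥476,701.78 × 8% + 2,866 × ¥0.93 = ¥40,801.52.
Total = ¥0.00 + ¥66,732.10 + ¥40,801.52 = ¥107,533.62.

¥107,533.62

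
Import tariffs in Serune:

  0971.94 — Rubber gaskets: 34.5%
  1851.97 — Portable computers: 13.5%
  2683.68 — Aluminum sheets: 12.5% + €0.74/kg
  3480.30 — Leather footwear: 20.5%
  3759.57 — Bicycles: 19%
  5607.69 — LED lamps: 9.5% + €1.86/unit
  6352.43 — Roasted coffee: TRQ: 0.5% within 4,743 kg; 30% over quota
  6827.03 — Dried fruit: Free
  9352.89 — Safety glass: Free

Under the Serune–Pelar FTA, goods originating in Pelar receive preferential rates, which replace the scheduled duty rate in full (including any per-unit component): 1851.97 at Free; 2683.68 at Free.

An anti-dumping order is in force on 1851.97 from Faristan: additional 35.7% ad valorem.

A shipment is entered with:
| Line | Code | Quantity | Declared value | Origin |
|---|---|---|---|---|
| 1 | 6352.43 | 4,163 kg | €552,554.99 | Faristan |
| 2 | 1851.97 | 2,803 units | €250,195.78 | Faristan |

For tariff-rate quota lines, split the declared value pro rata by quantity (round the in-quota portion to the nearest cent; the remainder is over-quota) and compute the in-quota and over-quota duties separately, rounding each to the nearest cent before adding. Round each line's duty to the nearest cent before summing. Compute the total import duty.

Line 1 (6352.43, Faristan, 4,163 kg, €552,554.99):
Code 6352.43 is under a tariff-rate quota (threshold 4,743 kg). Quantity 4,163 kg is within the quota, so the in-quota rate 0.5% applies to the full value.
Duty = €552,554.99 × 0.5% = €2,762.77.
Line 2 (1851.97, Faristan, 2,803 units, €250,195.78):
Base rate for 1851.97 is 13.5%.
1851.97 has an FTA preferential rate, but origin Faristan is not Pelar; base rate stands.
Additional duty on 1851.97 from Faristan: +35.7%. Applied ad valorem rate: 13.5% + 35.7% = 49.2%.
Duty = €250,195.78 × 49.2% = €123,096.32.
Total = €2,762.77 + €123,096.32 = €125,859.09.

€125,859.09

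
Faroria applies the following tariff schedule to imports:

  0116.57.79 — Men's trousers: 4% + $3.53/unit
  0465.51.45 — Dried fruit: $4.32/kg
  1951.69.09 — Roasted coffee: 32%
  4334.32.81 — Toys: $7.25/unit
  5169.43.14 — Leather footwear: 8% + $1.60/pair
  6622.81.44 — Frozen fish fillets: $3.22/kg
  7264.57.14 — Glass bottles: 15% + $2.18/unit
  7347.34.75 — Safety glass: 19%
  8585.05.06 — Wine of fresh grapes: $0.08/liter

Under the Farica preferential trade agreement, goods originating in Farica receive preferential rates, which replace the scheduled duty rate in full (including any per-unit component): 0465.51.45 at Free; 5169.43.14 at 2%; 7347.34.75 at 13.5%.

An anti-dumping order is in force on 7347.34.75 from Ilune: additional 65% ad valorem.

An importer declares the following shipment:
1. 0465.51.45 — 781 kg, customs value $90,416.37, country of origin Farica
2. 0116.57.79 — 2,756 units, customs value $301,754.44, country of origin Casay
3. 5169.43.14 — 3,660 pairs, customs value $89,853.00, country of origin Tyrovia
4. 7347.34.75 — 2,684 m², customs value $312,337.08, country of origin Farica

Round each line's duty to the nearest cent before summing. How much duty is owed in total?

$77,008.61

Line 1 (0465.51.45, Farica, 781 kg, $90,416.37):
Base rate for 0465.51.45 is $4.32/kg.
Origin Farica qualifies under the Faroria–Farica agreement and 0465.51.45 is covered: preferential rate Free applies instead.
Duty = $90,416.37 × 0% = $0.00.
Line 2 (0116.57.79, Casay, 2,756 units, $301,754.44):
Base rate for 0116.57.79 is 4% + $3.53/unit.
Duty = $301,754.44 × 4% + 2,756 × $3.53 = $21,798.86.
Line 3 (5169.43.14, Tyrovia, 3,660 pairs, $89,853.00):
Base rate for 5169.43.14 is 8% + $1.60/pair.
5169.43.14 has an FTA preferential rate, but origin Tyrovia is not Farica; base rate stands.
Duty = $89,853.00 × 8% + 3,660 × $1.60 = $13,044.24.
Line 4 (7347.34.75, Farica, 2,684 m², $312,337.08):
Base rate for 7347.34.75 is 19%.
Origin Farica qualifies under the Faroria–Farica agreement and 7347.34.75 is covered: preferential rate 13.5% applies instead.
The additional-duty order on 7347.34.75 targets Ilune, not Farica; it does not apply.
Duty = $312,337.08 × 13.5% = $42,165.51.
Total = $0.00 + $21,798.86 + $13,044.24 + $42,165.51 = $77,008.61.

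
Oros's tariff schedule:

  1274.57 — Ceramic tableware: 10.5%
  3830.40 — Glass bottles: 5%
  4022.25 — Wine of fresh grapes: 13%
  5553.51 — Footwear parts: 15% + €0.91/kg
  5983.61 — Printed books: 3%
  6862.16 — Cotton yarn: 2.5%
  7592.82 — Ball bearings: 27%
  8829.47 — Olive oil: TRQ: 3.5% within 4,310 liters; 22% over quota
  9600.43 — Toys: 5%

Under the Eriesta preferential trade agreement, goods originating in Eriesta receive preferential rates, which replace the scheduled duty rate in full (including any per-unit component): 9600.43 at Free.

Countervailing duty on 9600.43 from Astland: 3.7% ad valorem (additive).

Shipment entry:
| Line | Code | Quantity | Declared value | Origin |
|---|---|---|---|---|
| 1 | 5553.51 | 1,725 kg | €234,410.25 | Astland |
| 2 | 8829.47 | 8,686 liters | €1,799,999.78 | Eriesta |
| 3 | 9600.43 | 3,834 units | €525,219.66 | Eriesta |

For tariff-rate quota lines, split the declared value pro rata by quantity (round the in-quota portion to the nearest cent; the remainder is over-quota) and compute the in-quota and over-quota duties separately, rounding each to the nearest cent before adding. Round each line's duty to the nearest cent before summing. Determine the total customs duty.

€267,496.41

Line 1 (5553.51, Astland, 1,725 kg, €234,410.25):
Base rate for 5553.51 is 15% + €0.91/kg.
Duty = €234,410.25 × 15% + 1,725 × €0.91 = €36,731.29.
Line 2 (8829.47, Eriesta, 8,686 liters, €1,799,999.78):
Code 8829.47 is under a tariff-rate quota (threshold 4,310 liters). In-quota: 4,310 liters at 3.5%; over-quota: 4,376 liters at 22%.
Pro-rata value split: in-quota = €1,799,999.78 × 4,310/8,686 = €893,161.30; over-quota = €1,799,999.78 − €893,161.30 = €906,838.48.
In-quota duty = €893,161.30 × 3.5% = €31,260.65. Over-quota duty = €906,838.48 × 22% = €199,504.47.
Line duty = €31,260.65 + €199,504.47 = €230,765.12.
Line 3 (9600.43, Eriesta, 3,834 units, €525,219.66):
Base rate for 9600.43 is 5%.
Origin Eriesta qualifies under the Oros–Eriesta agreement and 9600.43 is covered: preferential rate Free applies instead.
The additional-duty order on 9600.43 targets Astland, not Eriesta; it does not apply.
Duty = €525,219.66 × 0% = €0.00.
Total = €36,731.29 + €230,765.12 + €0.00 = €267,496.41.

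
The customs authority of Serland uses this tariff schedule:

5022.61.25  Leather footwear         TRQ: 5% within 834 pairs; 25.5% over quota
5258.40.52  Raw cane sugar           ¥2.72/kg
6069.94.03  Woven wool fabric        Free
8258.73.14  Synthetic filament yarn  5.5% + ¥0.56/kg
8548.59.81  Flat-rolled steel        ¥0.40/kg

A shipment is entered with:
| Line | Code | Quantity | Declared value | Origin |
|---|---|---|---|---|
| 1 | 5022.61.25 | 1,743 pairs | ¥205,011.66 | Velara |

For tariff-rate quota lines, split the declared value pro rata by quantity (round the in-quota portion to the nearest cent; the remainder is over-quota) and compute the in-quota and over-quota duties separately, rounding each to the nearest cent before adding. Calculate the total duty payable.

Line 1 (5022.61.25, Velara, 1,743 pairs, ¥205,011.66):
Code 5022.61.25 is under a tariff-rate quota (threshold 834 pairs). In-quota: 834 pairs at 5%; over-quota: 909 pairs at 25.5%.
Pro-rata value split: in-quota = ¥205,011.66 × 834/1,743 = ¥98,095.08; over-quota = ¥205,011.66 − ¥98,095.08 = ¥106,916.58.
In-quota duty = ¥98,095.08 × 5% = ¥4,904.75. Over-quota duty = ¥106,916.58 × 25.5% = ¥27,263.73.
Line duty = ¥4,904.75 + ¥27,263.73 = ¥32,168.48.

¥32,168.48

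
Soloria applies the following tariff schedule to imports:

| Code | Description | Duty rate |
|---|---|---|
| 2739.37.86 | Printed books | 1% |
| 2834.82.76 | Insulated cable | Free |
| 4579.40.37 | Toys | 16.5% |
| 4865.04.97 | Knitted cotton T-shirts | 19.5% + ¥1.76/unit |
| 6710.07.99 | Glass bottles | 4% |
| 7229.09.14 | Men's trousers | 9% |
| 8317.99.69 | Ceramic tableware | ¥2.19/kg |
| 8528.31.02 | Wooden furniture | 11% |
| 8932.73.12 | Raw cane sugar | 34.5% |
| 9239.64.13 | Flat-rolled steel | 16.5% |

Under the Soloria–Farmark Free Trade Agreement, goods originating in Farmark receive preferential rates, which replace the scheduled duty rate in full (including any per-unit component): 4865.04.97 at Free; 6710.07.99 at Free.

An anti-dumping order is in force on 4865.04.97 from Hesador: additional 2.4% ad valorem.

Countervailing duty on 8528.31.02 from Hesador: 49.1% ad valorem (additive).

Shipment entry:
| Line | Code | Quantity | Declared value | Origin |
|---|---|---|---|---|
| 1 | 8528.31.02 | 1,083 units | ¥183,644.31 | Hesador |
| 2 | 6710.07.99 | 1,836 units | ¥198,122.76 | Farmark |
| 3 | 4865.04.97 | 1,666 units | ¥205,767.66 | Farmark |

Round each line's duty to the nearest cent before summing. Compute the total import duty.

¥110,370.23

Line 1 (8528.31.02, Hesador, 1,083 units, ¥183,644.31):
Base rate for 8528.31.02 is 11%.
Additional duty on 8528.31.02 from Hesador: +49.1%. Applied ad valorem rate: 11% + 49.1% = 60.1%.
Duty = ¥183,644.31 × 60.1% = ¥110,370.23.
Line 2 (6710.07.99, Farmark, 1,836 units, ¥198,122.76):
Base rate for 6710.07.99 is 4%.
Origin Farmark qualifies under the Soloria–Farmark agreement and 6710.07.99 is covered: preferential rate Free applies instead.
Duty = ¥198,122.76 × 0% = ¥0.00.
Line 3 (4865.04.97, Farmark, 1,666 units, ¥205,767.66):
Base rate for 4865.04.97 is 19.5% + ¥1.76/unit.
Origin Farmark qualifies under the Soloria–Farmark agreement and 4865.04.97 is covered: preferential rate Free applies instead.
The additional-duty order on 4865.04.97 targets Hesador, not Farmark; it does not apply.
Duty = ¥205,767.66 × 0% = ¥0.00.
Total = ¥110,370.23 + ¥0.00 + ¥0.00 = ¥110,370.23.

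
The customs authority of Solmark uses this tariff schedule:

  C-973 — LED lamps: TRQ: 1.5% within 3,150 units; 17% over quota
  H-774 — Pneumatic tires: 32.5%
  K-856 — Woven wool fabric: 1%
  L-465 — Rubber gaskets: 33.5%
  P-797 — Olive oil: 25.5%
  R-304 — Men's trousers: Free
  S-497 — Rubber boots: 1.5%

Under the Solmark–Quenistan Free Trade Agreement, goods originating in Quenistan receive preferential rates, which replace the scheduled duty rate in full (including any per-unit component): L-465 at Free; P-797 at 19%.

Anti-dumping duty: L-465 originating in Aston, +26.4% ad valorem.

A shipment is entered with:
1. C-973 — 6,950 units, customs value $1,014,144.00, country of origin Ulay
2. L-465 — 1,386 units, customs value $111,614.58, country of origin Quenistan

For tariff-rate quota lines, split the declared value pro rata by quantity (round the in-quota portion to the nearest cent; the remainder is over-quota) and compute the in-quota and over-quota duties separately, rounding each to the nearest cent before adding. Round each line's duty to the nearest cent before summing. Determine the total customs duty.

$101,159.04

Line 1 (C-973, Ulay, 6,950 units, $1,014,144.00):
Code C-973 is under a tariff-rate quota (threshold 3,150 units). In-quota: 3,150 units at 1.5%; over-quota: 3,800 units at 17%.
Pro-rata value split: in-quota = $1,014,144.00 × 3,150/6,950 = $459,648.00; over-quota = $1,014,144.00 − $459,648.00 = $554,496.00.
In-quota duty = $459,648.00 × 1.5% = $6,894.72. Over-quota duty = $554,496.00 × 17% = $94,264.32.
Line duty = $6,894.72 + $94,264.32 = $101,159.04.
Line 2 (L-465, Quenistan, 1,386 units, $111,614.58):
Base rate for L-465 is 33.5%.
Origin Quenistan qualifies under the Solmark–Quenistan agreement and L-465 is covered: preferential rate Free applies instead.
The additional-duty order on L-465 targets Aston, not Quenistan; it does not apply.
Duty = $111,614.58 × 0% = $0.00.
Total = $101,159.04 + $0.00 = $101,159.04.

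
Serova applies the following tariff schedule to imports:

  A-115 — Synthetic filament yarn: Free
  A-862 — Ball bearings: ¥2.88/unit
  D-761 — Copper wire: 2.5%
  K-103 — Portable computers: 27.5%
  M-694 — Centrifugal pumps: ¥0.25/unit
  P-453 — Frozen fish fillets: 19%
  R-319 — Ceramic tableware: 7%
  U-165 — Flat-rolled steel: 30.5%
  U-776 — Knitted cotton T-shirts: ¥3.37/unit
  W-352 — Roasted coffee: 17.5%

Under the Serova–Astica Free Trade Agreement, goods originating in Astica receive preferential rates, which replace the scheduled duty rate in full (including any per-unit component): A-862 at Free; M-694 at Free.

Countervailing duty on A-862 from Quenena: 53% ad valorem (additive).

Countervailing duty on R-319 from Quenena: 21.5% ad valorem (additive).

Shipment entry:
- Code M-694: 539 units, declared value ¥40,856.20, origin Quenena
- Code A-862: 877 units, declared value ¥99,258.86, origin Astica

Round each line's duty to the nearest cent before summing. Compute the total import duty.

Line 1 (M-694, Quenena, 539 units, ¥40,856.20):
Base rate for M-694 is ¥0.25/unit.
M-694 has an FTA preferential rate, but origin Quenena is not Astica; base rate stands.
Duty = 539 × ¥0.25 = ¥134.75.
Line 2 (A-862, Astica, 877 units, ¥99,258.86):
Base rate for A-862 is ¥2.88/unit.
Origin Astica qualifies under the Serova–Astica agreement and A-862 is covered: preferential rate Free applies instead.
The additional-duty order on A-862 targets Quenena, not Astica; it does not apply.
Duty = ¥99,258.86 × 0% = ¥0.00.
Total = ¥134.75 + ¥0.00 = ¥134.75.

¥134.75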